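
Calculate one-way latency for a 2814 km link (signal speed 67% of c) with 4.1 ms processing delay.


Speed = 0.67 * 3e5 km/s = 201000 km/s
Propagation delay = 2814 / 201000 = 0.014 s = 14 ms
Processing delay = 4.1 ms
Total one-way latency = 18.1 ms


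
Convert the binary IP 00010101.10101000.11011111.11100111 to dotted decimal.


00010101 = 21
10101000 = 168
11011111 = 223
11100111 = 231
IP: 21.168.223.231


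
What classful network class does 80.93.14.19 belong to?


First octet: 80
Binary: 01010000
0xxxxxxx -> Class A (1-126)
Class A, default mask 255.0.0.0 (/8)


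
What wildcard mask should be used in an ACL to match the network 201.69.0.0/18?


Subnet mask: 255.255.192.0
Wildcard = 255.255.255.255 - subnet mask
255 - 255 = 0
255 - 255 = 0
255 - 192 = 63
255 - 0 = 255
Wildcard: 0.0.63.255


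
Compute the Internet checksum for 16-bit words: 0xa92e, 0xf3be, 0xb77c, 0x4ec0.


Sum all words (with carry folding):
+ 0xa92e = 0xa92e
+ 0xf3be = 0x9ced
+ 0xb77c = 0x546a
+ 0x4ec0 = 0xa32a
One's complement: ~0xa32a
Checksum = 0x5cd5


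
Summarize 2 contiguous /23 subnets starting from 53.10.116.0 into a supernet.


Original prefix: /23
Number of subnets: 2 = 2^1
New prefix = 23 - 1 = 22
Supernet: 53.10.116.0/22


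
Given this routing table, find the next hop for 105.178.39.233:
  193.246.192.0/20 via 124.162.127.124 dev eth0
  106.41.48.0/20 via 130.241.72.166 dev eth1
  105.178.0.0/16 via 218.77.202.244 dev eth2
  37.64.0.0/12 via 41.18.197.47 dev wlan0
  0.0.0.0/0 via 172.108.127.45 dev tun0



Longest prefix match for 105.178.39.233:
  /20 193.246.192.0: no
  /20 106.41.48.0: no
  /16 105.178.0.0: MATCH
  /12 37.64.0.0: no
  /0 0.0.0.0: MATCH
Selected: next-hop 218.77.202.244 via eth2 (matched /16)


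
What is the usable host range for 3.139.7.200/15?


Network: 3.138.0.0
Broadcast: 3.139.255.255
First usable = network + 1
Last usable = broadcast - 1
Range: 3.138.0.1 to 3.139.255.254


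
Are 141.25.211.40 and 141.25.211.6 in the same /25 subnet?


Mask: 255.255.255.128
141.25.211.40 AND mask = 141.25.211.0
141.25.211.6 AND mask = 141.25.211.0
Yes, same subnet (141.25.211.0)


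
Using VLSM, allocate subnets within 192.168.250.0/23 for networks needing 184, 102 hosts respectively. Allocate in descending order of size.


184 hosts -> /24 (254 usable): 192.168.250.0/24
102 hosts -> /25 (126 usable): 192.168.251.0/25
Allocation: 192.168.250.0/24 (184 hosts, 254 usable); 192.168.251.0/25 (102 hosts, 126 usable)


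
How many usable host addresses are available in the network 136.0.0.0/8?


Host bits = 32 - 8 = 24
Total addresses = 2^24 = 16777216
Usable = total - 2 (network and broadcast)
Usable hosts: 16777214


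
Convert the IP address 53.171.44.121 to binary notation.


53 = 00110101
171 = 10101011
44 = 00101100
121 = 01111001
Binary: 00110101.10101011.00101100.01111001


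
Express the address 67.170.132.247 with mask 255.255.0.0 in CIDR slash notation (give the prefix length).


Binary: 11111111.11111111.00000000.00000000
Count leading 1s
Prefix: /16


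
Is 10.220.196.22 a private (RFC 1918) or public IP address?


RFC 1918 private ranges:
  10.0.0.0/8 (10.0.0.0 - 10.255.255.255)
  172.16.0.0/12 (172.16.0.0 - 172.31.255.255)
  192.168.0.0/16 (192.168.0.0 - 192.168.255.255)
Private (in 10.0.0.0/8)


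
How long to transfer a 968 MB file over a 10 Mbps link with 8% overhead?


Effective throughput = 10 * (1 - 8/100) = 9.2 Mbps
File size in Mb = 968 * 8 = 7744 Mb
Time = 7744 / 9.2
Time = 841.7391 seconds


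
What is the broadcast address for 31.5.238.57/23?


Network: 31.5.238.0/23
Host bits = 9
Set all host bits to 1:
Broadcast: 31.5.239.255


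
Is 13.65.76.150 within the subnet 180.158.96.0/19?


Subnet network: 180.158.96.0
Test IP AND mask: 13.65.64.0
No, 13.65.76.150 is not in 180.158.96.0/19


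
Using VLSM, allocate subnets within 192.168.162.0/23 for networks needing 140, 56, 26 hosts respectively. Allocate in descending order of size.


140 hosts -> /24 (254 usable): 192.168.162.0/24
56 hosts -> /26 (62 usable): 192.168.163.0/26
26 hosts -> /27 (30 usable): 192.168.163.64/27
Allocation: 192.168.162.0/24 (140 hosts, 254 usable); 192.168.163.0/26 (56 hosts, 62 usable); 192.168.163.64/27 (26 hosts, 30 usable)


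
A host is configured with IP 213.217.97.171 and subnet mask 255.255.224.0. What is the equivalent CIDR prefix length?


Binary: 11111111.11111111.11100000.00000000
Count leading 1s
Prefix: /19


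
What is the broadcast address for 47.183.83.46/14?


Network: 47.180.0.0/14
Host bits = 18
Set all host bits to 1:
Broadcast: 47.183.255.255


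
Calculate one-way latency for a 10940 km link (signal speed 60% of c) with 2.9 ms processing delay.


Speed = 0.6 * 3e5 km/s = 180000 km/s
Propagation delay = 10940 / 180000 = 0.0608 s = 60.7778 ms
Processing delay = 2.9 ms
Total one-way latency = 63.6778 ms


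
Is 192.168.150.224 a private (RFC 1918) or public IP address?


RFC 1918 private ranges:
  10.0.0.0/8 (10.0.0.0 - 10.255.255.255)
  172.16.0.0/12 (172.16.0.0 - 172.31.255.255)
  192.168.0.0/16 (192.168.0.0 - 192.168.255.255)
Private (in 192.168.0.0/16)


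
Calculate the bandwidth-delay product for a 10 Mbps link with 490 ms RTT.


BDP = bandwidth * RTT
= 10 Mbps * 490 ms
= 10 * 1e6 * 490 / 1000 bits
= 4900000 bits
= 612500 bytes
= 598.1445 KB
BDP = 4900000 bits (612500 bytes)


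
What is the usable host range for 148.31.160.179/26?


Network: 148.31.160.128
Broadcast: 148.31.160.191
First usable = network + 1
Last usable = broadcast - 1
Range: 148.31.160.129 to 148.31.160.190


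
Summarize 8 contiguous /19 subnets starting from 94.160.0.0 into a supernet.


Original prefix: /19
Number of subnets: 8 = 2^3
New prefix = 19 - 3 = 16
Supernet: 94.160.0.0/16


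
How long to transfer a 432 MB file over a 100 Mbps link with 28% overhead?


Effective throughput = 100 * (1 - 28/100) = 72 Mbps
File size in Mb = 432 * 8 = 3456 Mb
Time = 3456 / 72
Time = 48 seconds


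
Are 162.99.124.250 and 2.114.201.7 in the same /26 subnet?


Mask: 255.255.255.192
162.99.124.250 AND mask = 162.99.124.192
2.114.201.7 AND mask = 2.114.201.0
No, different subnets (162.99.124.192 vs 2.114.201.0)


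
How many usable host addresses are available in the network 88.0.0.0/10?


Host bits = 32 - 10 = 22
Total addresses = 2^22 = 4194304
Usable = total - 2 (network and broadcast)
Usable hosts: 4194302


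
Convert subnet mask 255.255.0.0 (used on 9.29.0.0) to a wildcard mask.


Subnet mask: 255.255.0.0
Wildcard = 255.255.255.255 - subnet mask
255 - 255 = 0
255 - 255 = 0
255 - 0 = 255
255 - 0 = 255
Wildcard: 0.0.255.255


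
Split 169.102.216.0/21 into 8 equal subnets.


New prefix = 21 + 3 = 24
Each subnet has 256 addresses
  169.102.216.0/24
  169.102.217.0/24
  169.102.218.0/24
  169.102.219.0/24
  169.102.220.0/24
  169.102.221.0/24
  169.102.222.0/24
  169.102.223.0/24
Subnets: 169.102.216.0/24, 169.102.217.0/24, 169.102.218.0/24, 169.102.219.0/24, 169.102.220.0/24, 169.102.221.0/24, 169.102.222.0/24, 169.102.223.0/24


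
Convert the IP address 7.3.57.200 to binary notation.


7 = 00000111
3 = 00000011
57 = 00111001
200 = 11001000
Binary: 00000111.00000011.00111001.11001000


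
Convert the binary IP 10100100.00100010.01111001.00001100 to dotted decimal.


10100100 = 164
00100010 = 34
01111001 = 121
00001100 = 12
IP: 164.34.121.12


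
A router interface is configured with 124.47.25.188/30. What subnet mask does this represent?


/30 means 30 network bits, 2 host bits
Binary: 11111111111111111111111111111100
Mask: 255.255.255.252


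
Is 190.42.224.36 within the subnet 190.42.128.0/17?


Subnet network: 190.42.128.0
Test IP AND mask: 190.42.128.0
Yes, 190.42.224.36 is in 190.42.128.0/17


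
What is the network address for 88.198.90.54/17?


IP:   01011000.11000110.01011010.00110110
Mask: 11111111.11111111.10000000.00000000
AND operation:
Net:  01011000.11000110.00000000.00000000
Network: 88.198.0.0/17


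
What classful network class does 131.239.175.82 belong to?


First octet: 131
Binary: 10000011
10xxxxxx -> Class B (128-191)
Class B, default mask 255.255.0.0 (/16)


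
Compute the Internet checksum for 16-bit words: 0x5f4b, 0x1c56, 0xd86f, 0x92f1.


Sum all words (with carry folding):
+ 0x5f4b = 0x5f4b
+ 0x1c56 = 0x7ba1
+ 0xd86f = 0x5411
+ 0x92f1 = 0xe702
One's complement: ~0xe702
Checksum = 0x18fd


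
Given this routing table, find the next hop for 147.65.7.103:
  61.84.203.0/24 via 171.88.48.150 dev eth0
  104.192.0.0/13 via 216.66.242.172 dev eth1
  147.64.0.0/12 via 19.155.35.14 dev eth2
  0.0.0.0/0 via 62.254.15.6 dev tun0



Longest prefix match for 147.65.7.103:
  /24 61.84.203.0: no
  /13 104.192.0.0: no
  /12 147.64.0.0: MATCH
  /0 0.0.0.0: MATCH
Selected: next-hop 19.155.35.14 via eth2 (matched /12)


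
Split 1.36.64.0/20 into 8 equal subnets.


New prefix = 20 + 3 = 23
Each subnet has 512 addresses
  1.36.64.0/23
  1.36.66.0/23
  1.36.68.0/23
  1.36.70.0/23
  1.36.72.0/23
  1.36.74.0/23
  1.36.76.0/23
  1.36.78.0/23
Subnets: 1.36.64.0/23, 1.36.66.0/23, 1.36.68.0/23, 1.36.70.0/23, 1.36.72.0/23, 1.36.74.0/23, 1.36.76.0/23, 1.36.78.0/23


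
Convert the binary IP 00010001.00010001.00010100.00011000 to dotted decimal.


00010001 = 17
00010001 = 17
00010100 = 20
00011000 = 24
IP: 17.17.20.24


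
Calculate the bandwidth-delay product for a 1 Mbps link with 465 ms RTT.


BDP = bandwidth * RTT
= 1 Mbps * 465 ms
= 1 * 1e6 * 465 / 1000 bits
= 465000 bits
= 58125 bytes
= 56.7627 KB
BDP = 465000 bits (58125 bytes)


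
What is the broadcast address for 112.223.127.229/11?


Network: 112.192.0.0/11
Host bits = 21
Set all host bits to 1:
Broadcast: 112.223.255.255


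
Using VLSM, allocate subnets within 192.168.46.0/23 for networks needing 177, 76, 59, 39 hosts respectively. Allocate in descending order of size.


177 hosts -> /24 (254 usable): 192.168.46.0/24
76 hosts -> /25 (126 usable): 192.168.47.0/25
59 hosts -> /26 (62 usable): 192.168.47.128/26
39 hosts -> /26 (62 usable): 192.168.47.192/26
Allocation: 192.168.46.0/24 (177 hosts, 254 usable); 192.168.47.0/25 (76 hosts, 126 usable); 192.168.47.128/26 (59 hosts, 62 usable); 192.168.47.192/26 (39 hosts, 62 usable)


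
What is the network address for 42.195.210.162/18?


IP:   00101010.11000011.11010010.10100010
Mask: 11111111.11111111.11000000.00000000
AND operation:
Net:  00101010.11000011.11000000.00000000
Network: 42.195.192.0/18


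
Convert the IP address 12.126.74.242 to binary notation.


12 = 00001100
126 = 01111110
74 = 01001010
242 = 11110010
Binary: 00001100.01111110.01001010.11110010


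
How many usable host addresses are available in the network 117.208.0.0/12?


Host bits = 32 - 12 = 20
Total addresses = 2^20 = 1048576
Usable = total - 2 (network and broadcast)
Usable hosts: 1048574


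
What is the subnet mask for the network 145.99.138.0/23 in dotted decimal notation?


/23 means 23 network bits, 9 host bits
Binary: 11111111111111111111111000000000
Mask: 255.255.254.0


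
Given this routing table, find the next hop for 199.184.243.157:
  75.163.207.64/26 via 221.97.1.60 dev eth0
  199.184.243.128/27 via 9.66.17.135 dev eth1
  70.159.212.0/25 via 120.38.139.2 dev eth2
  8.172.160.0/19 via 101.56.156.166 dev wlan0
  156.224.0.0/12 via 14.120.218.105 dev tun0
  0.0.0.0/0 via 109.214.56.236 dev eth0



Longest prefix match for 199.184.243.157:
  /26 75.163.207.64: no
  /27 199.184.243.128: MATCH
  /25 70.159.212.0: no
  /19 8.172.160.0: no
  /12 156.224.0.0: no
  /0 0.0.0.0: MATCH
Selected: next-hop 9.66.17.135 via eth1 (matched /27)


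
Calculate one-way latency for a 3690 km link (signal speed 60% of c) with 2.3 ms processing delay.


Speed = 0.6 * 3e5 km/s = 180000 km/s
Propagation delay = 3690 / 180000 = 0.0205 s = 20.5 ms
Processing delay = 2.3 ms
Total one-way latency = 22.8 ms


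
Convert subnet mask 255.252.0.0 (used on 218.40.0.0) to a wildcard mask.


Subnet mask: 255.252.0.0
Wildcard = 255.255.255.255 - subnet mask
255 - 255 = 0
255 - 252 = 3
255 - 0 = 255
255 - 0 = 255
Wildcard: 0.3.255.255


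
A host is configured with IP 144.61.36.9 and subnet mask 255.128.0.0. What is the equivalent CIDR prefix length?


Binary: 11111111.10000000.00000000.00000000
Count leading 1s
Prefix: /9


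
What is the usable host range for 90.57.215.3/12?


Network: 90.48.0.0
Broadcast: 90.63.255.255
First usable = network + 1
Last usable = broadcast - 1
Range: 90.48.0.1 to 90.63.255.254


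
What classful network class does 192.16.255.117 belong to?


First octet: 192
Binary: 11000000
110xxxxx -> Class C (192-223)
Class C, default mask 255.255.255.0 (/24)


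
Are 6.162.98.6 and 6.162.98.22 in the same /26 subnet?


Mask: 255.255.255.192
6.162.98.6 AND mask = 6.162.98.0
6.162.98.22 AND mask = 6.162.98.0
Yes, same subnet (6.162.98.0)


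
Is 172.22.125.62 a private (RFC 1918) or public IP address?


RFC 1918 private ranges:
  10.0.0.0/8 (10.0.0.0 - 10.255.255.255)
  172.16.0.0/12 (172.16.0.0 - 172.31.255.255)
  192.168.0.0/16 (192.168.0.0 - 192.168.255.255)
Private (in 172.16.0.0/12)


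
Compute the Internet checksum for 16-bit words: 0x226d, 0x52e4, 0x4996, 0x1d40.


Sum all words (with carry folding):
+ 0x226d = 0x226d
+ 0x52e4 = 0x7551
+ 0x4996 = 0xbee7
+ 0x1d40 = 0xdc27
One's complement: ~0xdc27
Checksum = 0x23d8


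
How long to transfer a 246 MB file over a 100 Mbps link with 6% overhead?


Effective throughput = 100 * (1 - 6/100) = 94 Mbps
File size in Mb = 246 * 8 = 1968 Mb
Time = 1968 / 94
Time = 20.9362 seconds


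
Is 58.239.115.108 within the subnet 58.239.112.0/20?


Subnet network: 58.239.112.0
Test IP AND mask: 58.239.112.0
Yes, 58.239.115.108 is in 58.239.112.0/20


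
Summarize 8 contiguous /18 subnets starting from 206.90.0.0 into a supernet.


Original prefix: /18
Number of subnets: 8 = 2^3
New prefix = 18 - 3 = 15
Supernet: 206.90.0.0/15


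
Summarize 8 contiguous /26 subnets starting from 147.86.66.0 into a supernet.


Original prefix: /26
Number of subnets: 8 = 2^3
New prefix = 26 - 3 = 23
Supernet: 147.86.66.0/23


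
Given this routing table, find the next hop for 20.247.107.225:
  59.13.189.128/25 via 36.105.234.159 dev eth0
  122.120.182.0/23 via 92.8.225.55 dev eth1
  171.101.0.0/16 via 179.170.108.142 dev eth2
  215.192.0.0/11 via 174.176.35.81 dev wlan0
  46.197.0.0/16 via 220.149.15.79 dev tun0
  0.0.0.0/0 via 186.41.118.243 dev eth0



Longest prefix match for 20.247.107.225:
  /25 59.13.189.128: no
  /23 122.120.182.0: no
  /16 171.101.0.0: no
  /11 215.192.0.0: no
  /16 46.197.0.0: no
  /0 0.0.0.0: MATCH
Selected: next-hop 186.41.118.243 via eth0 (matched /0)


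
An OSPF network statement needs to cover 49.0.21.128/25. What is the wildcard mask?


Subnet mask: 255.255.255.128
Wildcard = 255.255.255.255 - subnet mask
255 - 255 = 0
255 - 255 = 0
255 - 255 = 0
255 - 128 = 127
Wildcard: 0.0.0.127


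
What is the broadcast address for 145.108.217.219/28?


Network: 145.108.217.208/28
Host bits = 4
Set all host bits to 1:
Broadcast: 145.108.217.223


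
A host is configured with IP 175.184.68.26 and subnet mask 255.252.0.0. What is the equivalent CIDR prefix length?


Binary: 11111111.11111100.00000000.00000000
Count leading 1s
Prefix: /14


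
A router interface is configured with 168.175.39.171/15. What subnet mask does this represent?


/15 means 15 network bits, 17 host bits
Binary: 11111111111111100000000000000000
Mask: 255.254.0.0


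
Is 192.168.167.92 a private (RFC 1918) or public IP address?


RFC 1918 private ranges:
  10.0.0.0/8 (10.0.0.0 - 10.255.255.255)
  172.16.0.0/12 (172.16.0.0 - 172.31.255.255)
  192.168.0.0/16 (192.168.0.0 - 192.168.255.255)
Private (in 192.168.0.0/16)


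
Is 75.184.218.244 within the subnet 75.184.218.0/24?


Subnet network: 75.184.218.0
Test IP AND mask: 75.184.218.0
Yes, 75.184.218.244 is in 75.184.218.0/24


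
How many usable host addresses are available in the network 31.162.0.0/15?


Host bits = 32 - 15 = 17
Total addresses = 2^17 = 131072
Usable = total - 2 (network and broadcast)
Usable hosts: 131070


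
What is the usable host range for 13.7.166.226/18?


Network: 13.7.128.0
Broadcast: 13.7.191.255
First usable = network + 1
Last usable = broadcast - 1
Range: 13.7.128.1 to 13.7.191.254


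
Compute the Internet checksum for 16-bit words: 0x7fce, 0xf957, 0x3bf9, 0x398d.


Sum all words (with carry folding):
+ 0x7fce = 0x7fce
+ 0xf957 = 0x7926
+ 0x3bf9 = 0xb51f
+ 0x398d = 0xeeac
One's complement: ~0xeeac
Checksum = 0x1153


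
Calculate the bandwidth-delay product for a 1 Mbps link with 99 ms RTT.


BDP = bandwidth * RTT
= 1 Mbps * 99 ms
= 1 * 1e6 * 99 / 1000 bits
= 99000 bits
= 12375 bytes
= 12.085 KB
BDP = 99000 bits (12375 bytes)


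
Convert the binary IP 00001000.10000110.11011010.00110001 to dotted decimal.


00001000 = 8
10000110 = 134
11011010 = 218
00110001 = 49
IP: 8.134.218.49


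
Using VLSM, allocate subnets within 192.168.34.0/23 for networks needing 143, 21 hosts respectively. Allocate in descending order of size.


143 hosts -> /24 (254 usable): 192.168.34.0/24
21 hosts -> /27 (30 usable): 192.168.35.0/27
Allocation: 192.168.34.0/24 (143 hosts, 254 usable); 192.168.35.0/27 (21 hosts, 30 usable)


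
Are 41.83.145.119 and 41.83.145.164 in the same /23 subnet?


Mask: 255.255.254.0
41.83.145.119 AND mask = 41.83.144.0
41.83.145.164 AND mask = 41.83.144.0
Yes, same subnet (41.83.144.0)


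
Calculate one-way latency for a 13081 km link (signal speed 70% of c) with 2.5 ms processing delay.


Speed = 0.7 * 3e5 km/s = 210000 km/s
Propagation delay = 13081 / 210000 = 0.0623 s = 62.2905 ms
Processing delay = 2.5 ms
Total one-way latency = 64.7905 ms


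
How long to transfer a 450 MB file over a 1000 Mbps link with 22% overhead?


Effective throughput = 1000 * (1 - 22/100) = 780 Mbps
File size in Mb = 450 * 8 = 3600 Mb
Time = 3600 / 780
Time = 4.6154 seconds


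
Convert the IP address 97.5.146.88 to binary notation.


97 = 01100001
5 = 00000101
146 = 10010010
88 = 01011000
Binary: 01100001.00000101.10010010.01011000


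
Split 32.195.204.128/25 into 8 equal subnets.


New prefix = 25 + 3 = 28
Each subnet has 16 addresses
  32.195.204.128/28
  32.195.204.144/28
  32.195.204.160/28
  32.195.204.176/28
  32.195.204.192/28
  32.195.204.208/28
  32.195.204.224/28
  32.195.204.240/28
Subnets: 32.195.204.128/28, 32.195.204.144/28, 32.195.204.160/28, 32.195.204.176/28, 32.195.204.192/28, 32.195.204.208/28, 32.195.204.224/28, 32.195.204.240/28


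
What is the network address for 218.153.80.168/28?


IP:   11011010.10011001.01010000.10101000
Mask: 11111111.11111111.11111111.11110000
AND operation:
Net:  11011010.10011001.01010000.10100000
Network: 218.153.80.160/28


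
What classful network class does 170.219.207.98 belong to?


First octet: 170
Binary: 10101010
10xxxxxx -> Class B (128-191)
Class B, default mask 255.255.0.0 (/16)


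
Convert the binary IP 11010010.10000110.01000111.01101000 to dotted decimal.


11010010 = 210
10000110 = 134
01000111 = 71
01101000 = 104
IP: 210.134.71.104


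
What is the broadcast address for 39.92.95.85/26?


Network: 39.92.95.64/26
Host bits = 6
Set all host bits to 1:
Broadcast: 39.92.95.127


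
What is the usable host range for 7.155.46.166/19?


Network: 7.155.32.0
Broadcast: 7.155.63.255
First usable = network + 1
Last usable = broadcast - 1
Range: 7.155.32.1 to 7.155.63.254


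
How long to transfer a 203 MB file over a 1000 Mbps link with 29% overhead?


Effective throughput = 1000 * (1 - 29/100) = 710 Mbps
File size in Mb = 203 * 8 = 1624 Mb
Time = 1624 / 710
Time = 2.2873 seconds


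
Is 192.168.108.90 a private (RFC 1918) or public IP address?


RFC 1918 private ranges:
  10.0.0.0/8 (10.0.0.0 - 10.255.255.255)
  172.16.0.0/12 (172.16.0.0 - 172.31.255.255)
  192.168.0.0/16 (192.168.0.0 - 192.168.255.255)
Private (in 192.168.0.0/16)


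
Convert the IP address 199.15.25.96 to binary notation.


199 = 11000111
15 = 00001111
25 = 00011001
96 = 01100000
Binary: 11000111.00001111.00011001.01100000


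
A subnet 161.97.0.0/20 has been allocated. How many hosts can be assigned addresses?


Host bits = 32 - 20 = 12
Total addresses = 2^12 = 4096
Usable = total - 2 (network and broadcast)
Usable hosts: 4094


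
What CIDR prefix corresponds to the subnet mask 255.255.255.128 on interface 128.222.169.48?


Binary: 11111111.11111111.11111111.10000000
Count leading 1s
Prefix: /25


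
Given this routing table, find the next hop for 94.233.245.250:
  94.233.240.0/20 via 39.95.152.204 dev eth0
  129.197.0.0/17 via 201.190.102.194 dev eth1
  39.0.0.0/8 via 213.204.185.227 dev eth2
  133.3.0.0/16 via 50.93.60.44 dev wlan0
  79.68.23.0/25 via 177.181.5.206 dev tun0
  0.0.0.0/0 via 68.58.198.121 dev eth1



Longest prefix match for 94.233.245.250:
  /20 94.233.240.0: MATCH
  /17 129.197.0.0: no
  /8 39.0.0.0: no
  /16 133.3.0.0: no
  /25 79.68.23.0: no
  /0 0.0.0.0: MATCH
Selected: next-hop 39.95.152.204 via eth0 (matched /20)


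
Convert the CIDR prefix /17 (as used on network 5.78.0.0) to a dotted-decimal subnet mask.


/17 means 17 network bits, 15 host bits
Binary: 11111111111111111000000000000000
Mask: 255.255.128.0


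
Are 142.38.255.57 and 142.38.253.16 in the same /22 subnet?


Mask: 255.255.252.0
142.38.255.57 AND mask = 142.38.252.0
142.38.253.16 AND mask = 142.38.252.0
Yes, same subnet (142.38.252.0)


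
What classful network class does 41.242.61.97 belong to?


First octet: 41
Binary: 00101001
0xxxxxxx -> Class A (1-126)
Class A, default mask 255.0.0.0 (/8)


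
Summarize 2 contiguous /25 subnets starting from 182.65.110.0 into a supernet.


Original prefix: /25
Number of subnets: 2 = 2^1
New prefix = 25 - 1 = 24
Supernet: 182.65.110.0/24


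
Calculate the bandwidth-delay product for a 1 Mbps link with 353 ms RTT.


BDP = bandwidth * RTT
= 1 Mbps * 353 ms
= 1 * 1e6 * 353 / 1000 bits
= 353000 bits
= 44125 bytes
= 43.0908 KB
BDP = 353000 bits (44125 bytes)


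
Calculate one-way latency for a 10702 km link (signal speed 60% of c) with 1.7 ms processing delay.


Speed = 0.6 * 3e5 km/s = 180000 km/s
Propagation delay = 10702 / 180000 = 0.0595 s = 59.4556 ms
Processing delay = 1.7 ms
Total one-way latency = 61.1556 ms


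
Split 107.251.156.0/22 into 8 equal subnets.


New prefix = 22 + 3 = 25
Each subnet has 128 addresses
  107.251.156.0/25
  107.251.156.128/25
  107.251.157.0/25
  107.251.157.128/25
  107.251.158.0/25
  107.251.158.128/25
  107.251.159.0/25
  107.251.159.128/25
Subnets: 107.251.156.0/25, 107.251.156.128/25, 107.251.157.0/25, 107.251.157.128/25, 107.251.158.0/25, 107.251.158.128/25, 107.251.159.0/25, 107.251.159.128/25


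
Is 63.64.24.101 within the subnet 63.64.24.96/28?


Subnet network: 63.64.24.96
Test IP AND mask: 63.64.24.96
Yes, 63.64.24.101 is in 63.64.24.96/28


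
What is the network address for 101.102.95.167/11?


IP:   01100101.01100110.01011111.10100111
Mask: 11111111.11100000.00000000.00000000
AND operation:
Net:  01100101.01100000.00000000.00000000
Network: 101.96.0.0/11


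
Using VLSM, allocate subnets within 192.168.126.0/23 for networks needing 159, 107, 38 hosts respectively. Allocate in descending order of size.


159 hosts -> /24 (254 usable): 192.168.126.0/24
107 hosts -> /25 (126 usable): 192.168.127.0/25
38 hosts -> /26 (62 usable): 192.168.127.128/26
Allocation: 192.168.126.0/24 (159 hosts, 254 usable); 192.168.127.0/25 (107 hosts, 126 usable); 192.168.127.128/26 (38 hosts, 62 usable)


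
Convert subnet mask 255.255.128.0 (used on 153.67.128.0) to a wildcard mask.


Subnet mask: 255.255.128.0
Wildcard = 255.255.255.255 - subnet mask
255 - 255 = 0
255 - 255 = 0
255 - 128 = 127
255 - 0 = 255
Wildcard: 0.0.127.255


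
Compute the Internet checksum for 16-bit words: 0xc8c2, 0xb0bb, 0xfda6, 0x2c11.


Sum all words (with carry folding):
+ 0xc8c2 = 0xc8c2
+ 0xb0bb = 0x797e
+ 0xfda6 = 0x7725
+ 0x2c11 = 0xa336
One's complement: ~0xa336
Checksum = 0x5cc9


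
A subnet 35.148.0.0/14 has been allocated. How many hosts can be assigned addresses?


Host bits = 32 - 14 = 18
Total addresses = 2^18 = 262144
Usable = total - 2 (network and broadcast)
Usable hosts: 262142


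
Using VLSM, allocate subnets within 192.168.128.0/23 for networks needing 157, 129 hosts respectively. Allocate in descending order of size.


157 hosts -> /24 (254 usable): 192.168.128.0/24
129 hosts -> /24 (254 usable): 192.168.129.0/24
Allocation: 192.168.128.0/24 (157 hosts, 254 usable); 192.168.129.0/24 (129 hosts, 254 usable)


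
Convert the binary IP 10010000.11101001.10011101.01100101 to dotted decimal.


10010000 = 144
11101001 = 233
10011101 = 157
01100101 = 101
IP: 144.233.157.101


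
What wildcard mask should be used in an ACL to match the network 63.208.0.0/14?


Subnet mask: 255.252.0.0
Wildcard = 255.255.255.255 - subnet mask
255 - 255 = 0
255 - 252 = 3
255 - 0 = 255
255 - 0 = 255
Wildcard: 0.3.255.255


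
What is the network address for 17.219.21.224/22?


IP:   00010001.11011011.00010101.11100000
Mask: 11111111.11111111.11111100.00000000
AND operation:
Net:  00010001.11011011.00010100.00000000
Network: 17.219.20.0/22


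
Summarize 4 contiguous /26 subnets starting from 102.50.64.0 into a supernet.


Original prefix: /26
Number of subnets: 4 = 2^2
New prefix = 26 - 2 = 24
Supernet: 102.50.64.0/24


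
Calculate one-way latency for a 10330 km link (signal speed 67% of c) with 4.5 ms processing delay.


Speed = 0.67 * 3e5 km/s = 201000 km/s
Propagation delay = 10330 / 201000 = 0.0514 s = 51.393 ms
Processing delay = 4.5 ms
Total one-way latency = 55.893 ms


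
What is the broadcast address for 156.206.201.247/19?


Network: 156.206.192.0/19
Host bits = 13
Set all host bits to 1:
Broadcast: 156.206.223.255


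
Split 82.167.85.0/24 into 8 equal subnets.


New prefix = 24 + 3 = 27
Each subnet has 32 addresses
  82.167.85.0/27
  82.167.85.32/27
  82.167.85.64/27
  82.167.85.96/27
  82.167.85.128/27
  82.167.85.160/27
  82.167.85.192/27
  82.167.85.224/27
Subnets: 82.167.85.0/27, 82.167.85.32/27, 82.167.85.64/27, 82.167.85.96/27, 82.167.85.128/27, 82.167.85.160/27, 82.167.85.192/27, 82.167.85.224/27


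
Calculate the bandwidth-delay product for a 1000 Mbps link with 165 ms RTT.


BDP = bandwidth * RTT
= 1000 Mbps * 165 ms
= 1000 * 1e6 * 165 / 1000 bits
= 165000000 bits
= 20625000 bytes
= 20141.6016 KB
BDP = 165000000 bits (20625000 bytes)


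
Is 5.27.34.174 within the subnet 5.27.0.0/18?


Subnet network: 5.27.0.0
Test IP AND mask: 5.27.0.0
Yes, 5.27.34.174 is in 5.27.0.0/18


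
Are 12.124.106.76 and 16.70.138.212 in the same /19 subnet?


Mask: 255.255.224.0
12.124.106.76 AND mask = 12.124.96.0
16.70.138.212 AND mask = 16.70.128.0
No, different subnets (12.124.96.0 vs 16.70.128.0)


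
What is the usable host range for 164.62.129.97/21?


Network: 164.62.128.0
Broadcast: 164.62.135.255
First usable = network + 1
Last usable = broadcast - 1
Range: 164.62.128.1 to 164.62.135.254


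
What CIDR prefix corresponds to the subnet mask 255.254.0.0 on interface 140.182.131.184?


Binary: 11111111.11111110.00000000.00000000
Count leading 1s
Prefix: /15


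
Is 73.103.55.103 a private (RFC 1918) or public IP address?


RFC 1918 private ranges:
  10.0.0.0/8 (10.0.0.0 - 10.255.255.255)
  172.16.0.0/12 (172.16.0.0 - 172.31.255.255)
  192.168.0.0/16 (192.168.0.0 - 192.168.255.255)
Public (not in any RFC 1918 range)


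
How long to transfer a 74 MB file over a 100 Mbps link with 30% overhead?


Effective throughput = 100 * (1 - 30/100) = 70 Mbps
File size in Mb = 74 * 8 = 592 Mb
Time = 592 / 70
Time = 8.4571 seconds


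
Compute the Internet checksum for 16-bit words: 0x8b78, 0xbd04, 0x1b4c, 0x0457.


Sum all words (with carry folding):
+ 0x8b78 = 0x8b78
+ 0xbd04 = 0x487d
+ 0x1b4c = 0x63c9
+ 0x0457 = 0x6820
One's complement: ~0x6820
Checksum = 0x97df


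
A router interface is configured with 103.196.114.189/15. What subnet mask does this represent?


/15 means 15 network bits, 17 host bits
Binary: 11111111111111100000000000000000
Mask: 255.254.0.0


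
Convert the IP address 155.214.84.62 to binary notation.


155 = 10011011
214 = 11010110
84 = 01010100
62 = 00111110
Binary: 10011011.11010110.01010100.00111110


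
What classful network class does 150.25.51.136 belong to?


First octet: 150
Binary: 10010110
10xxxxxx -> Class B (128-191)
Class B, default mask 255.255.0.0 (/16)


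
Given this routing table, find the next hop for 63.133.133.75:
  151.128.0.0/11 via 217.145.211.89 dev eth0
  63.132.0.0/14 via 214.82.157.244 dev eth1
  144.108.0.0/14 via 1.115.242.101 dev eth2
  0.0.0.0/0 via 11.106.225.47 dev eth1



Longest prefix match for 63.133.133.75:
  /11 151.128.0.0: no
  /14 63.132.0.0: MATCH
  /14 144.108.0.0: no
  /0 0.0.0.0: MATCH
Selected: next-hop 214.82.157.244 via eth1 (matched /14)


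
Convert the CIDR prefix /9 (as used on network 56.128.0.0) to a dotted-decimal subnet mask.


/9 means 9 network bits, 23 host bits
Binary: 11111111100000000000000000000000
Mask: 255.128.0.0


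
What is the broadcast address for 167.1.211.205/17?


Network: 167.1.128.0/17
Host bits = 15
Set all host bits to 1:
Broadcast: 167.1.255.255


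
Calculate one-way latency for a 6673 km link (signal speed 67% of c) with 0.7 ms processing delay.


Speed = 0.67 * 3e5 km/s = 201000 km/s
Propagation delay = 6673 / 201000 = 0.0332 s = 33.199 ms
Processing delay = 0.7 ms
Total one-way latency = 33.899 ms


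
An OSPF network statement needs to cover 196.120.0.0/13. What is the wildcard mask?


Subnet mask: 255.248.0.0
Wildcard = 255.255.255.255 - subnet mask
255 - 255 = 0
255 - 248 = 7
255 - 0 = 255
255 - 0 = 255
Wildcard: 0.7.255.255


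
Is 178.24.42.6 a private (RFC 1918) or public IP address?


RFC 1918 private ranges:
  10.0.0.0/8 (10.0.0.0 - 10.255.255.255)
  172.16.0.0/12 (172.16.0.0 - 172.31.255.255)
  192.168.0.0/16 (192.168.0.0 - 192.168.255.255)
Public (not in any RFC 1918 range)


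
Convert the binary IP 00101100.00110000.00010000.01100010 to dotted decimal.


00101100 = 44
00110000 = 48
00010000 = 16
01100010 = 98
IP: 44.48.16.98


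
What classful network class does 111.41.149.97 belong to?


First octet: 111
Binary: 01101111
0xxxxxxx -> Class A (1-126)
Class A, default mask 255.0.0.0 (/8)


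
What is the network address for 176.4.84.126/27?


IP:   10110000.00000100.01010100.01111110
Mask: 11111111.11111111.11111111.11100000
AND operation:
Net:  10110000.00000100.01010100.01100000
Network: 176.4.84.96/27


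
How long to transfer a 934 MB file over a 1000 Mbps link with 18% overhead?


Effective throughput = 1000 * (1 - 18/100) = 820.0 Mbps
File size in Mb = 934 * 8 = 7472 Mb
Time = 7472 / 820.0
Time = 9.1122 seconds


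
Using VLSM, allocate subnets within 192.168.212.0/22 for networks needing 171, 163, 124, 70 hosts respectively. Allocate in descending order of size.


171 hosts -> /24 (254 usable): 192.168.212.0/24
163 hosts -> /24 (254 usable): 192.168.213.0/24
124 hosts -> /25 (126 usable): 192.168.214.0/25
70 hosts -> /25 (126 usable): 192.168.214.128/25
Allocation: 192.168.212.0/24 (171 hosts, 254 usable); 192.168.213.0/24 (163 hosts, 254 usable); 192.168.214.0/25 (124 hosts, 126 usable); 192.168.214.128/25 (70 hosts, 126 usable)


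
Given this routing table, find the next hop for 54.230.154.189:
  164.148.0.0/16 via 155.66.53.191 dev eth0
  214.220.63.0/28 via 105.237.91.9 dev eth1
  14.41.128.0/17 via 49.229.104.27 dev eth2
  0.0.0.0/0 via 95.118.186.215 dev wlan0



Longest prefix match for 54.230.154.189:
  /16 164.148.0.0: no
  /28 214.220.63.0: no
  /17 14.41.128.0: no
  /0 0.0.0.0: MATCH
Selected: next-hop 95.118.186.215 via wlan0 (matched /0)


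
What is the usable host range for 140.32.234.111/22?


Network: 140.32.232.0
Broadcast: 140.32.235.255
First usable = network + 1
Last usable = broadcast - 1
Range: 140.32.232.1 to 140.32.235.254


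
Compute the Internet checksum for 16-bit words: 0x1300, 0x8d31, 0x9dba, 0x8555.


Sum all words (with carry folding):
+ 0x1300 = 0x1300
+ 0x8d31 = 0xa031
+ 0x9dba = 0x3dec
+ 0x8555 = 0xc341
One's complement: ~0xc341
Checksum = 0x3cbe


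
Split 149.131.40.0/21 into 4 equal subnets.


New prefix = 21 + 2 = 23
Each subnet has 512 addresses
  149.131.40.0/23
  149.131.42.0/23
  149.131.44.0/23
  149.131.46.0/23
Subnets: 149.131.40.0/23, 149.131.42.0/23, 149.131.44.0/23, 149.131.46.0/23


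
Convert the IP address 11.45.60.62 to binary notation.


11 = 00001011
45 = 00101101
60 = 00111100
62 = 00111110
Binary: 00001011.00101101.00111100.00111110


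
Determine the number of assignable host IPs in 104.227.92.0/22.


Host bits = 32 - 22 = 10
Total addresses = 2^10 = 1024
Usable = total - 2 (network and broadcast)
Usable hosts: 1022


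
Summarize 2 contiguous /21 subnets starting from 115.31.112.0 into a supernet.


Original prefix: /21
Number of subnets: 2 = 2^1
New prefix = 21 - 1 = 20
Supernet: 115.31.112.0/20


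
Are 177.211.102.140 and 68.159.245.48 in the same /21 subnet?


Mask: 255.255.248.0
177.211.102.140 AND mask = 177.211.96.0
68.159.245.48 AND mask = 68.159.240.0
No, different subnets (177.211.96.0 vs 68.159.240.0)


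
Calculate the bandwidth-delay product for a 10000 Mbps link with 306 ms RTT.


BDP = bandwidth * RTT
= 10000 Mbps * 306 ms
= 10000 * 1e6 * 306 / 1000 bits
= 3060000000 bits
= 382500000 bytes
= 373535.1562 KB
BDP = 3060000000 bits (382500000 bytes)


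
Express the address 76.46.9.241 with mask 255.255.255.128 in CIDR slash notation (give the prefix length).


Binary: 11111111.11111111.11111111.10000000
Count leading 1s
Prefix: /25


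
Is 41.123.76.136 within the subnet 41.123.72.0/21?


Subnet network: 41.123.72.0
Test IP AND mask: 41.123.72.0
Yes, 41.123.76.136 is in 41.123.72.0/21


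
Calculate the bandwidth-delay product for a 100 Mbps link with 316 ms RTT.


BDP = bandwidth * RTT
= 100 Mbps * 316 ms
= 100 * 1e6 * 316 / 1000 bits
= 31600000 bits
= 3950000 bytes
= 3857.4219 KB
BDP = 31600000 bits (3950000 bytes)


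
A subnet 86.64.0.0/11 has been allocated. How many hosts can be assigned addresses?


Host bits = 32 - 11 = 21
Total addresses = 2^21 = 2097152
Usable = total - 2 (network and broadcast)
Usable hosts: 2097150


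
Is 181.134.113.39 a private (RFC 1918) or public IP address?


RFC 1918 private ranges:
  10.0.0.0/8 (10.0.0.0 - 10.255.255.255)
  172.16.0.0/12 (172.16.0.0 - 172.31.255.255)
  192.168.0.0/16 (192.168.0.0 - 192.168.255.255)
Public (not in any RFC 1918 range)


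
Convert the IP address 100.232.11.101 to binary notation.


100 = 01100100
232 = 11101000
11 = 00001011
101 = 01100101
Binary: 01100100.11101000.00001011.01100101


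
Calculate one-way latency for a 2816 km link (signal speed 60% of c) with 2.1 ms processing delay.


Speed = 0.6 * 3e5 km/s = 180000 km/s
Propagation delay = 2816 / 180000 = 0.0156 s = 15.6444 ms
Processing delay = 2.1 ms
Total one-way latency = 17.7444 ms


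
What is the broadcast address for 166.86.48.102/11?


Network: 166.64.0.0/11
Host bits = 21
Set all host bits to 1:
Broadcast: 166.95.255.255


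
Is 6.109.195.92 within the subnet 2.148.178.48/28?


Subnet network: 2.148.178.48
Test IP AND mask: 6.109.195.80
No, 6.109.195.92 is not in 2.148.178.48/28


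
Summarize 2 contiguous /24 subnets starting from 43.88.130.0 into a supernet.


Original prefix: /24
Number of subnets: 2 = 2^1
New prefix = 24 - 1 = 23
Supernet: 43.88.130.0/23


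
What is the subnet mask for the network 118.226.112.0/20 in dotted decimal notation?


/20 means 20 network bits, 12 host bits
Binary: 11111111111111111111000000000000
Mask: 255.255.240.0


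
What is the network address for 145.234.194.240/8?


IP:   10010001.11101010.11000010.11110000
Mask: 11111111.00000000.00000000.00000000
AND operation:
Net:  10010001.00000000.00000000.00000000
Network: 145.0.0.0/8


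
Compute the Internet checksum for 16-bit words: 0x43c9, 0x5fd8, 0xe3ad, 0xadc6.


Sum all words (with carry folding):
+ 0x43c9 = 0x43c9
+ 0x5fd8 = 0xa3a1
+ 0xe3ad = 0x874f
+ 0xadc6 = 0x3516
One's complement: ~0x3516
Checksum = 0xcae9


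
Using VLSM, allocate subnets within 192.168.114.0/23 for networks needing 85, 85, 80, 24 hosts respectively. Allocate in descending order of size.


85 hosts -> /25 (126 usable): 192.168.114.0/25
85 hosts -> /25 (126 usable): 192.168.114.128/25
80 hosts -> /25 (126 usable): 192.168.115.0/25
24 hosts -> /27 (30 usable): 192.168.115.128/27
Allocation: 192.168.114.0/25 (85 hosts, 126 usable); 192.168.114.128/25 (85 hosts, 126 usable); 192.168.115.0/25 (80 hosts, 126 usable); 192.168.115.128/27 (24 hosts, 30 usable)


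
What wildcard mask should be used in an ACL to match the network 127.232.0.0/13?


Subnet mask: 255.248.0.0
Wildcard = 255.255.255.255 - subnet mask
255 - 255 = 0
255 - 248 = 7
255 - 0 = 255
255 - 0 = 255
Wildcard: 0.7.255.255


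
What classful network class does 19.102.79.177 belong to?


First octet: 19
Binary: 00010011
0xxxxxxx -> Class A (1-126)
Class A, default mask 255.0.0.0 (/8)


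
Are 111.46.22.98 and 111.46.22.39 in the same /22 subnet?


Mask: 255.255.252.0
111.46.22.98 AND mask = 111.46.20.0
111.46.22.39 AND mask = 111.46.20.0
Yes, same subnet (111.46.20.0)


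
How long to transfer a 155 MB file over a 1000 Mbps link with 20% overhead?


Effective throughput = 1000 * (1 - 20/100) = 800 Mbps
File size in Mb = 155 * 8 = 1240 Mb
Time = 1240 / 800
Time = 1.55 seconds


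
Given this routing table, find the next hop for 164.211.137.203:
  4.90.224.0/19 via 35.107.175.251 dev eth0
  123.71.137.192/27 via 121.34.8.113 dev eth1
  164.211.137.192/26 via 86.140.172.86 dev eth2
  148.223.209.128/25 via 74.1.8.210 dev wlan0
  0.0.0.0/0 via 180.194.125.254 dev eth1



Longest prefix match for 164.211.137.203:
  /19 4.90.224.0: no
  /27 123.71.137.192: no
  /26 164.211.137.192: MATCH
  /25 148.223.209.128: no
  /0 0.0.0.0: MATCH
Selected: next-hop 86.140.172.86 via eth2 (matched /26)


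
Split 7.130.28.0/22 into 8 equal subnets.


New prefix = 22 + 3 = 25
Each subnet has 128 addresses
  7.130.28.0/25
  7.130.28.128/25
  7.130.29.0/25
  7.130.29.128/25
  7.130.30.0/25
  7.130.30.128/25
  7.130.31.0/25
  7.130.31.128/25
Subnets: 7.130.28.0/25, 7.130.28.128/25, 7.130.29.0/25, 7.130.29.128/25, 7.130.30.0/25, 7.130.30.128/25, 7.130.31.0/25, 7.130.31.128/25


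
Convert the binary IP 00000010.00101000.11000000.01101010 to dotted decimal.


00000010 = 2
00101000 = 40
11000000 = 192
01101010 = 106
IP: 2.40.192.106


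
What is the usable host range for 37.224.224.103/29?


Network: 37.224.224.96
Broadcast: 37.224.224.103
First usable = network + 1
Last usable = broadcast - 1
Range: 37.224.224.97 to 37.224.224.102


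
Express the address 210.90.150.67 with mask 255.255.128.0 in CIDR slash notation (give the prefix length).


Binary: 11111111.11111111.10000000.00000000
Count leading 1s
Prefix: /17


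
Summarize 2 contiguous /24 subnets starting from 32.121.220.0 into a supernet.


Original prefix: /24
Number of subnets: 2 = 2^1
New prefix = 24 - 1 = 23
Supernet: 32.121.220.0/23


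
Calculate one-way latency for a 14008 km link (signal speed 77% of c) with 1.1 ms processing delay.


Speed = 0.77 * 3e5 km/s = 231000 km/s
Propagation delay = 14008 / 231000 = 0.0606 s = 60.6407 ms
Processing delay = 1.1 ms
Total one-way latency = 61.7407 ms


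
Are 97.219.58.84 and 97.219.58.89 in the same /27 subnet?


Mask: 255.255.255.224
97.219.58.84 AND mask = 97.219.58.64
97.219.58.89 AND mask = 97.219.58.64
Yes, same subnet (97.219.58.64)
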